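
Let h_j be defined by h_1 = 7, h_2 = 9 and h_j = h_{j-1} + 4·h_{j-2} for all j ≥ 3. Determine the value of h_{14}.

Compute successive terms:
h_3 = 37  h_4 = 73  h_5 = 221  …  h_{11} = 58981  h_{12} = 150313  h_{13} = 386237  h_{14} = 987489.

987489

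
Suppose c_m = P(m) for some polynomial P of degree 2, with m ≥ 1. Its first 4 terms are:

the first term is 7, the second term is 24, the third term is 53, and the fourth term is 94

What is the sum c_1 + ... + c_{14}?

1st diffs: 17, 29, 41.
2nd diffs: 12, 12 (constant).
Newton forward-difference form: c_m = 7 + 17·C(m-1,1) + 12·C(m-1,2).
Continuing: …, 147, 212, 289, 378, …, c_{14} = 1164.
Summing m = 1..14 (14 terms) gives 6013.

6013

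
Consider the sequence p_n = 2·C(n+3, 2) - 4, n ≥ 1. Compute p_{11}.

C(14, 2) = 91, so p_{11} = 178.

178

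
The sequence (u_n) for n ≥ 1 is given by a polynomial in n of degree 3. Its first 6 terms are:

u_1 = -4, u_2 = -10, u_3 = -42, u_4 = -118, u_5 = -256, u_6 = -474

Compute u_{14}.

-7258

1st diffs: -6, -32, -76, -138, -218.
2nd diffs: -26, -44, -62, -80.
3rd diffs: -18, -18, -18 (constant).
So u_n = -3n^3 + 5n^2 - 6.
Evaluating at n = 14 gives u_{14} = -7258.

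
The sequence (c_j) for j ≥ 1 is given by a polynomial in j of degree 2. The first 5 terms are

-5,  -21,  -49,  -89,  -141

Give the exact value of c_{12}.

-841

1st diffs: -16, -28, -40, -52.
2nd diffs: -12, -12, -12 (constant).
Newton forward-difference form: c_j = -5 + (-16)·C(j-1,1) + (-12)·C(j-1,2).
At j = 12: j-1 = 11, so c_{12} = -5 - 176 - 660 = -841.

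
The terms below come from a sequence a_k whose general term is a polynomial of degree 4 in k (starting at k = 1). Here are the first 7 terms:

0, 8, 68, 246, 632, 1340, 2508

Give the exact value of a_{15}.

1st diffs: 8, 60, 178, 386, 708, 1168.
2nd diffs: 52, 118, 208, 322, 460.
3rd diffs: 66, 90, 114, 138.
4th diffs: 24, 24, 24 (constant).
Newton forward-difference form: a_k = 8·C(k-1,1) + 52·C(k-1,2) + 66·C(k-1,3) + 24·C(k-1,4).
At k = 15: k-1 = 14, so a_{15} = 112 + 4732 + 24024 + 24024 = 52892.

52892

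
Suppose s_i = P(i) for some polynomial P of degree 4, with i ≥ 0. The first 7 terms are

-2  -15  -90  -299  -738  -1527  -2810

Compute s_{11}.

1st diffs: -13, -75, -209, -439, -789, -1283.
2nd diffs: -62, -134, -230, -350, -494.
3rd diffs: -72, -96, -120, -144.
4th diffs: -24, -24, -24 (constant).
So s_i = -i^4 - 6i^3 - 6i^2 - 2.
Evaluating at i = 11 gives s_{11} = -23355.

-23355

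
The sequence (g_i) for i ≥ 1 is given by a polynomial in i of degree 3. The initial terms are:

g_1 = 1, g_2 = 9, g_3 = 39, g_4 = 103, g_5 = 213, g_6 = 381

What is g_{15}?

1st diffs: 8, 30, 64, 110, 168.
2nd diffs: 22, 34, 46, 58.
3rd diffs: 12, 12, 12 (constant).
Newton forward-difference form: g_i = 1 + 8·C(i-1,1) + 22·C(i-1,2) + 12·C(i-1,3).
At i = 15: i-1 = 14, so g_{15} = 1 + 112 + 2002 + 4368 = 6483.

6483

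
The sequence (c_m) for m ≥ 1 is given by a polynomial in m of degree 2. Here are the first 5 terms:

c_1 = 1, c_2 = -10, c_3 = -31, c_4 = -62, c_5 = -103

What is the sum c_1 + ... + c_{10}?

1st diffs: -11, -21, -31, -41.
2nd diffs: -10, -10, -10 (constant).
Newton forward-difference form: c_m = 1 + (-11)·C(m-1,1) + (-10)·C(m-1,2).
Continuing: …, -154, -215, -286, -367, …, c_{10} = -458.
Summing m = 1..10 (10 terms) gives -1685.

-1685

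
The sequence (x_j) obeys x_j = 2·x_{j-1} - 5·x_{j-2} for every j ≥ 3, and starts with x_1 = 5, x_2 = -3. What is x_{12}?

Compute successive terms:
x_3 = -31, x_4 = -47, x_5 = 61, x_6 = 357, x_7 = 409, x_8 = -967, x_9 = -3979, x_{10} = -3123, x_{11} = 13649, x_{12} = 42913.

42913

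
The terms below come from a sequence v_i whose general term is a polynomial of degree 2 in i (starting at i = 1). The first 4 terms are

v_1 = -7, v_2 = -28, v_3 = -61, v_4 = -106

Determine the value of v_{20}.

-2458

1st diffs: -21, -33, -45.
2nd diffs: -12, -12 (constant).
Newton forward-difference form: v_i = -7 + (-21)·C(i-1,1) + (-12)·C(i-1,2).
At i = 20: i-1 = 19, so v_{20} = -7 - 399 - 2052 = -2458.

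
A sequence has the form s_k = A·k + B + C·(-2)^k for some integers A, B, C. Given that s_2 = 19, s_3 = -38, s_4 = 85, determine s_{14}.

At k = 2, 3, 4: 2A + B + 4C = 19; 3A + B - 8C = -38; 4A + B + 16C = 85.
Subtracting the first from the second: A - 12C = -57.
Subtracting the second from the third: A + 24C = 123.
Solving: C = 5, A = 3, then B = -7.
Hence s_{14} = 3·14 + (-7) + 5·16384 = 81955.

81955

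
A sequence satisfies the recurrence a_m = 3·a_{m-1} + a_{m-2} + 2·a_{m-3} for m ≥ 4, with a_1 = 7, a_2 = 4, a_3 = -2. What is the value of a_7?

a_4 = 12; a_5 = 42; a_6 = 134; a_7 = 468.

468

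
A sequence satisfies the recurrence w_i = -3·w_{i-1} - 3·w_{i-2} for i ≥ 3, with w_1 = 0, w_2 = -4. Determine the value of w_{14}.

-2916

Compute successive terms:
w_3 = 12;  w_4 = -24;  w_5 = 36;  …;  w_{11} = -972;  w_{12} = 972;  w_{13} = 0;  w_{14} = -2916.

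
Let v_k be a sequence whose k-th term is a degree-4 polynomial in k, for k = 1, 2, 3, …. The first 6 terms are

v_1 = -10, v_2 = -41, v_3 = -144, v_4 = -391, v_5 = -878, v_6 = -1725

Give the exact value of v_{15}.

1st diffs: -31, -103, -247, -487, -847.
2nd diffs: -72, -144, -240, -360.
3rd diffs: -72, -96, -120.
4th diffs: -24, -24 (constant).
So v_k = -k^4 - 2k^3 + k^2 - 5k - 3.
Evaluating at k = 15 gives v_{15} = -57228.

-57228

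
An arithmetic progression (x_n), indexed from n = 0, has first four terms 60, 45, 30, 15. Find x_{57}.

-795

Common difference d = -15.
x_n = 60 + (n - 0)·(-15).
x_{57} = 60 + 57·(-15) = -795.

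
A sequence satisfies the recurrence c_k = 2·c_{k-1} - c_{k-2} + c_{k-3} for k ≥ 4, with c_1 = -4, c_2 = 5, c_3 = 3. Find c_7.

-3

c_4 = -3; c_5 = -4; c_6 = -2; c_7 = -3.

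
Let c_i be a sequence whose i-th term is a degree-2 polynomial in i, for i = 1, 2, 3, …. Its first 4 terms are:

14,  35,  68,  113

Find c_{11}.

1st diffs: 21, 33, 45.
2nd diffs: 12, 12 (constant).
Newton forward-difference form: c_i = 14 + 21·C(i-1,1) + 12·C(i-1,2).
At i = 11: i-1 = 10, so c_{11} = 14 + 210 + 540 = 764.

764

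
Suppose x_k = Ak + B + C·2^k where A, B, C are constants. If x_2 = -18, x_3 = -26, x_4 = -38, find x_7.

-162

At k = 2, 3, 4: 2A + B + 4C = -18; 3A + B + 8C = -26; 4A + B + 16C = -38.
Subtracting the first from the second: A + 4C = -8.
Subtracting the second from the third: A + 8C = -12.
Solving: C = -1, A = -4, then B = -6.
Hence x_7 = -4·7 + (-6) + (-1)·128 = -162.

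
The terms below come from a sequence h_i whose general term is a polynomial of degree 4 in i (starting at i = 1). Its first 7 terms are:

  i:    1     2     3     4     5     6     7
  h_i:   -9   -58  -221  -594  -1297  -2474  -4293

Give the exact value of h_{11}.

1st diffs: -49, -163, -373, -703, -1177, -1819.
2nd diffs: -114, -210, -330, -474, -642.
3rd diffs: -96, -120, -144, -168.
4th diffs: -24, -24, -24 (constant).
Newton forward-difference form: h_i = -9 + (-49)·C(i-1,1) + (-114)·C(i-1,2) + (-96)·C(i-1,3) + (-24)·C(i-1,4).
At i = 11: i-1 = 10, so h_{11} = -9 - 490 - 5130 - 11520 - 5040 = -22189.

-22189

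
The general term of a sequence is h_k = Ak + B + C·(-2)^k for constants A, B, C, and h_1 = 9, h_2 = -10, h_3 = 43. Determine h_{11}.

8243

Write the equations: A + B - 2C = 9; 2A + B + 4C = -10; 3A + B - 8C = 43.
Subtracting the first from the second: A + 6C = -19.
Subtracting the second from the third: A - 12C = 53.
Solving: C = -4, A = 5, then B = -4.
Therefore h_{11} = 55 + (-4) + (-4)·(-2048) = 8243.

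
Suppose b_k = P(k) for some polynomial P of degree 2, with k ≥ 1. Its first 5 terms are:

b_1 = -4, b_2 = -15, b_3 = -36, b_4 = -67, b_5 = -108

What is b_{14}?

1st diffs: -11, -21, -31, -41.
2nd diffs: -10, -10, -10 (constant).
Newton forward-difference form: b_k = -4 + (-11)·C(k-1,1) + (-10)·C(k-1,2).
At k = 14: k-1 = 13, so b_{14} = -4 - 143 - 780 = -927.

-927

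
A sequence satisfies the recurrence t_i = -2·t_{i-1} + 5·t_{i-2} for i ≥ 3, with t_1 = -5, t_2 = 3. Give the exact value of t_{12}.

Iterate the recurrence:
t_3 = -31, t_4 = 77, t_5 = -309, t_6 = 1003, t_7 = -3551, t_8 = 12117, t_9 = -41989, t_{10} = 144563, t_{11} = -499071, t_{12} = 1720957.

1720957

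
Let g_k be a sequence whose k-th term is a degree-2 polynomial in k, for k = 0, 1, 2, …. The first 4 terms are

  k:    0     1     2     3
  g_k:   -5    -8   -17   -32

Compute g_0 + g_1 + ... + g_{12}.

1st diffs: -3, -9, -15.
2nd diffs: -6, -6 (constant).
Newton forward-difference form: g_k = -5 + (-3)·C(k,1) + (-6)·C(k,2).
Continuing: …, -53, -80, -113, -152, …, g_{12} = -437.
Summing k = 0..12 (13 terms) gives -2015.

-2015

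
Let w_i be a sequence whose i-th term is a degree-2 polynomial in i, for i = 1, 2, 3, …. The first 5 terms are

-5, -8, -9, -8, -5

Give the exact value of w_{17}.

1st diffs: -3, -1, 1, 3.
2nd diffs: 2, 2, 2 (constant).
So w_i = i^2 - 6i.
Evaluating at i = 17 gives w_{17} = 187.

187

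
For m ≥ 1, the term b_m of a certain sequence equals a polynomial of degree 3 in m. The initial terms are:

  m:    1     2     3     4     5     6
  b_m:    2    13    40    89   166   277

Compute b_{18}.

1st diffs: 11, 27, 49, 77, 111.
2nd diffs: 16, 22, 28, 34.
3rd diffs: 6, 6, 6 (constant).
Newton forward-difference form: b_m = 2 + 11·C(m-1,1) + 16·C(m-1,2) + 6·C(m-1,3).
At m = 18: m-1 = 17, so b_{18} = 2 + 187 + 2176 + 4080 = 6445.

6445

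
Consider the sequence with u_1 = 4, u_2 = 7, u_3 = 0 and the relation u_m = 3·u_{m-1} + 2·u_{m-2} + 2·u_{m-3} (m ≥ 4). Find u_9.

Applying the relation repeatedly:
u_4 = 22; u_5 = 80; u_6 = 284; u_7 = 1056; u_8 = 3896; u_9 = 14368.

14368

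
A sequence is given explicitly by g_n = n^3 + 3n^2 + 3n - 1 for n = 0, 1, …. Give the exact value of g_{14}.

g_{14} = 1·14^3 + 3·14^2 + 3·14 - 1 = 3373.

3373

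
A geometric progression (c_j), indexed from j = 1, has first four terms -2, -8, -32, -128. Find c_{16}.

-2147483648

Common ratio r = 4.
c_j = (-2)·4^(j-1).
c_{16} = (-2)·4^15 = -2147483648.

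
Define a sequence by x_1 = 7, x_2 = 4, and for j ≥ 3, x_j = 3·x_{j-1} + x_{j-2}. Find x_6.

Step forward from the initial values:
x_3 = 19, x_4 = 61, x_5 = 202, x_6 = 667.

667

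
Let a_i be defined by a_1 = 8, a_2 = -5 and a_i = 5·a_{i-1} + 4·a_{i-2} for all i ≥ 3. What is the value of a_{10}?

609055

Step forward from the initial values:
a_3 = 7, a_4 = 15, a_5 = 103, a_6 = 575, a_7 = 3287, a_8 = 18735, a_9 = 106823, a_{10} = 609055.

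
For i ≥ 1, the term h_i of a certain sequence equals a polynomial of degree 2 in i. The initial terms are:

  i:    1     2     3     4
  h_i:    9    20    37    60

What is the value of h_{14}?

620

1st diffs: 11, 17, 23.
2nd diffs: 6, 6 (constant).
So h_i = 3i^2 + 2i + 4.
Evaluating at i = 14 gives h_{14} = 620.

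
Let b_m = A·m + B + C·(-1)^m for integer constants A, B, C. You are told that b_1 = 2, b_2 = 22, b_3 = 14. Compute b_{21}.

122

Write the equations: A + B - C = 2; 2A + B + C = 22; 3A + B - C = 14.
Subtracting the first from the second: A + 2C = 20.
Subtracting the second from the third: A - 2C = -8.
Solving: C = 7, A = 6, then B = 3.
Hence b_{21} = 6·21 + 3 + 7·(-1) = 122.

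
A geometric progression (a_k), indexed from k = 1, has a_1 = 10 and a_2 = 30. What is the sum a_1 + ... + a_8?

Common ratio r = 3.
a_k = 10·3^(k-1).
S = 10·(3^8 - 1)/(3 - 1) = 10·(6561 - 1)/(2) = 32800.

32800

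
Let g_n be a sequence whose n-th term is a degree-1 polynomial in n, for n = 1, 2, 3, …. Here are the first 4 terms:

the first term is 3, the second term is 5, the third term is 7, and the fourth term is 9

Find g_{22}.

1st diffs: 2, 2, 2 (constant).
So g_n = 2n + 1.
Evaluating at n = 22 gives g_{22} = 45.

45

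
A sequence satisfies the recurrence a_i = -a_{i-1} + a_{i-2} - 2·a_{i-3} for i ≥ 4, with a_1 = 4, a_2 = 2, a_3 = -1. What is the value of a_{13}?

589

Compute successive terms:
a_4 = -5;  a_5 = 0;  a_6 = -3;  a_7 = 13;  a_8 = -16;  a_9 = 35;  a_{10} = -77;  a_{11} = 144;  a_{12} = -291;  a_{13} = 589.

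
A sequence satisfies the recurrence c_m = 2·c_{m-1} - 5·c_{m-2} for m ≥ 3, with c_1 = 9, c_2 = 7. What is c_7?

Step forward from the initial values:
c_3 = -31;  c_4 = -97;  c_5 = -39;  c_6 = 407;  c_7 = 1009.

1009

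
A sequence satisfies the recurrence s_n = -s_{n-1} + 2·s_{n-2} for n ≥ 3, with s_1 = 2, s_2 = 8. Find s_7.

-124

Iterate the recurrence:
s_3 = -4; s_4 = 20; s_5 = -28; s_6 = 68; s_7 = -124.
(Characteristic roots are 1 and -2.)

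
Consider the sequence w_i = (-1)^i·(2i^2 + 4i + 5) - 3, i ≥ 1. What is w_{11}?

(-1)^11 = -1; 2i^2 + 4i + 5 at i=11 is 291; so w_{11} = -294.

-294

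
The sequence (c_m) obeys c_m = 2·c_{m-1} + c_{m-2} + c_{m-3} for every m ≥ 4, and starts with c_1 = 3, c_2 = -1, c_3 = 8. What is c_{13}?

77706

Compute successive terms:
c_4 = 18  c_5 = 43  c_6 = 112  c_7 = 285  c_8 = 725  c_9 = 1847  c_{10} = 4704  c_{11} = 11980  c_{12} = 30511  c_{13} = 77706.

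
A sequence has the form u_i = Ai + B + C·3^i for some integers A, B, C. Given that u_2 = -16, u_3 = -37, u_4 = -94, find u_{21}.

Write the equations: 2A + B + 9C = -16; 3A + B + 27C = -37; 4A + B + 81C = -94.
Subtracting the first from the second: A + 18C = -21.
Subtracting the second from the third: A + 54C = -57.
Solving: C = -1, A = -3, then B = -1.
So u_i = -3·i + (-1) + (-1)·3^i; at i=21 this is -10460353267.

-10460353267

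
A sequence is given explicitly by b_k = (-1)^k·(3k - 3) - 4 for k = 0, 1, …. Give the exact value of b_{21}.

(-1)^21 = -1; 3k - 3 at k=21 is 60; so b_{21} = -64.

-64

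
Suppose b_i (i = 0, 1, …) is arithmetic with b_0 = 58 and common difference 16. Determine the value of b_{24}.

b_i = 58 + (i - 0)·16.
b_{24} = 58 + 24·16 = 442.

442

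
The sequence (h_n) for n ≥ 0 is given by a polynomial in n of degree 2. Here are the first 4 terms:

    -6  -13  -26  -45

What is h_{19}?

-1165

1st diffs: -7, -13, -19.
2nd diffs: -6, -6 (constant).
So h_n = -3n^2 - 4n - 6.
Evaluating at n = 19 gives h_{19} = -1165.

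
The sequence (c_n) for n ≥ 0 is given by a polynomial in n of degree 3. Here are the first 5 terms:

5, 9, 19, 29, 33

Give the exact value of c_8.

-131

1st diffs: 4, 10, 10, 4.
2nd diffs: 6, 0, -6.
3rd diffs: -6, -6 (constant).
Newton forward-difference form: c_n = 5 + 4·C(n,1) + 6·C(n,2) + (-6)·C(n,3).
At n = 8: n = 8, so c_8 = 5 + 32 + 168 - 336 = -131.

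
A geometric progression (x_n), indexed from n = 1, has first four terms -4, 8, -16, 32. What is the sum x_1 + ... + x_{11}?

Common ratio r = -2.
x_n = (-4)·(-2)^(n-1).
S = (-4)·((-2)^11 - 1)/(-2 - 1) = (-4)·(-2048 - 1)/(-3) = -2732.

-2732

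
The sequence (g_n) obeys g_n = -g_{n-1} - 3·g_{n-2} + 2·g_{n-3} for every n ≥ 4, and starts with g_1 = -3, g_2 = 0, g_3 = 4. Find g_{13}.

g_4 = -10  g_5 = -2  g_6 = 40  g_7 = -54  g_8 = -70  g_9 = 312  g_{10} = -210  g_{11} = -866  g_{12} = 2120  g_{13} = 58.

58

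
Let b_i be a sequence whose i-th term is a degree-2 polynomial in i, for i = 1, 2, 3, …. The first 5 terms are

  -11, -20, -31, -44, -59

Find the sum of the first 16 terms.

1st diffs: -9, -11, -13, -15.
2nd diffs: -2, -2, -2 (constant).
Newton forward-difference form: b_i = -11 + (-9)·C(i-1,1) + (-2)·C(i-1,2).
Continuing: …, -76, -95, -116, -139, …, b_{16} = -356.
Summing i = 1..16 (16 terms) gives -2376.

-2376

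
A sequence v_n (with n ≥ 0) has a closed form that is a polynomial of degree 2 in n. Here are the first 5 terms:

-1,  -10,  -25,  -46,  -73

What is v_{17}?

1st diffs: -9, -15, -21, -27.
2nd diffs: -6, -6, -6 (constant).
Newton forward-difference form: v_n = -1 + (-9)·C(n,1) + (-6)·C(n,2).
At n = 17: n = 17, so v_{17} = -1 - 153 - 816 = -970.

-970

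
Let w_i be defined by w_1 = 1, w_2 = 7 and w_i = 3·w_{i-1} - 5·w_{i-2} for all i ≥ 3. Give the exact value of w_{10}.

4837

Compute successive terms:
w_3 = 16  w_4 = 13  w_5 = -41  w_6 = -188  w_7 = -359  w_8 = -137  w_9 = 1384  w_{10} = 4837.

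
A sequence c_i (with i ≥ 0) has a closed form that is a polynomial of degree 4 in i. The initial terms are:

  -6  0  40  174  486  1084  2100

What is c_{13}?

37044

1st diffs: 6, 40, 134, 312, 598, 1016.
2nd diffs: 34, 94, 178, 286, 418.
3rd diffs: 60, 84, 108, 132.
4th diffs: 24, 24, 24 (constant).
Newton forward-difference form: c_i = -6 + 6·C(i,1) + 34·C(i,2) + 60·C(i,3) + 24·C(i,4).
At i = 13: i = 13, so c_{13} = -6 + 78 + 2652 + 17160 + 17160 = 37044.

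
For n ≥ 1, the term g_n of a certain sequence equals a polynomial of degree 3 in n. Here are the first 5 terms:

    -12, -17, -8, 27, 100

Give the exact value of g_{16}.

6843

1st diffs: -5, 9, 35, 73.
2nd diffs: 14, 26, 38.
3rd diffs: 12, 12 (constant).
Newton forward-difference form: g_n = -12 + (-5)·C(n-1,1) + 14·C(n-1,2) + 12·C(n-1,3).
At n = 16: n-1 = 15, so g_{16} = -12 - 75 + 1470 + 5460 = 6843.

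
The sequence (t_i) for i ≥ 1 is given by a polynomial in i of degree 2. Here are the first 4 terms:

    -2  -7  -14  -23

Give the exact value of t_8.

-79

1st diffs: -5, -7, -9.
2nd diffs: -2, -2 (constant).
So t_i = -i^2 - 2i + 1.
Evaluating at i = 8 gives t_8 = -79.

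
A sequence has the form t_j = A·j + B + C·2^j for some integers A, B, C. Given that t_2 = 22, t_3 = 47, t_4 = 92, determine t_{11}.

Plug in j = 2, 3, 4: 2A + B + 4C = 22; 3A + B + 8C = 47; 4A + B + 16C = 92.
Subtracting the first from the second: A + 4C = 25.
Subtracting the second from the third: A + 8C = 45.
Solving: C = 5, A = 5, then B = -8.
Therefore t_{11} = 55 + (-8) + 5·2048 = 10287.

10287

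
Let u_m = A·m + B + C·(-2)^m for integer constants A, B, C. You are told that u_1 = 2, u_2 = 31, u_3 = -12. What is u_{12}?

16449

Plug in m = 1, 2, 3: A + B - 2C = 2; 2A + B + 4C = 31; 3A + B - 8C = -12.
Subtracting the first from the second: A + 6C = 29.
Subtracting the second from the third: A - 12C = -43.
Solving: C = 4, A = 5, then B = 5.
So u_m = 5·m + 5 + 4·(-2)^m; at m=12 this is 16449.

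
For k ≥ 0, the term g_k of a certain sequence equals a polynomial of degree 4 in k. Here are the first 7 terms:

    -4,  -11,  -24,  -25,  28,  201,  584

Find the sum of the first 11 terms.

15609

1st diffs: -7, -13, -1, 53, 173, 383.
2nd diffs: -6, 12, 54, 120, 210.
3rd diffs: 18, 42, 66, 90.
4th diffs: 24, 24, 24 (constant).
So g_k = k^4 - 3k^3 - k^2 - 4k - 4.
Continuing: 1291, 2460, 4253, 6856.
Summing k = 0..10 (11 terms) gives 15609.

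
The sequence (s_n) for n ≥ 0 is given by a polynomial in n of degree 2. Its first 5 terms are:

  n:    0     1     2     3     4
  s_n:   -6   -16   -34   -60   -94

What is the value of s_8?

1st diffs: -10, -18, -26, -34.
2nd diffs: -8, -8, -8 (constant).
Newton forward-difference form: s_n = -6 + (-10)·C(n,1) + (-8)·C(n,2).
At n = 8: n = 8, so s_8 = -6 - 80 - 224 = -310.

-310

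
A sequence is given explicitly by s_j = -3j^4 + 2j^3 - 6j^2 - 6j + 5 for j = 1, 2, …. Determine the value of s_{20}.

s_{20} = -3·20^4 + 2·20^3 - 6·20^2 - 6·20 + 5 = -466515.

-466515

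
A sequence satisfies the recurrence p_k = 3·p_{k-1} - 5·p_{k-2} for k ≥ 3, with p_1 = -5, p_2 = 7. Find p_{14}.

-279353

Iterate the recurrence:
p_3 = 46, p_4 = 103, p_5 = 79, …, p_{11} = 31471, p_{12} = 48178, p_{13} = -12821, p_{14} = -279353.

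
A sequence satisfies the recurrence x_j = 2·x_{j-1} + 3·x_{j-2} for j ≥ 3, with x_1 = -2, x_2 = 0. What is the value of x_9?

-3282

Iterate the recurrence:
x_3 = -6;  x_4 = -12;  x_5 = -42;  x_6 = -120;  x_7 = -366;  x_8 = -1092;  x_9 = -3282.
(Characteristic roots are 3 and -1.)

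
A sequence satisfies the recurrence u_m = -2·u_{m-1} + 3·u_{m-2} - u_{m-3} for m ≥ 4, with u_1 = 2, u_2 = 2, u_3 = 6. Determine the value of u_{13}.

Applying the relation repeatedly:
u_4 = -8;  u_5 = 32;  u_6 = -94;  u_7 = 292;  u_8 = -898;  u_9 = 2766;  u_{10} = -8518;  u_{11} = 26232;  u_{12} = -80784;  u_{13} = 248782.

248782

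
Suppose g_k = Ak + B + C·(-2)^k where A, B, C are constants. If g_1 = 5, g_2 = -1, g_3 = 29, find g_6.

Write the equations: A + B - 2C = 5; 2A + B + 4C = -1; 3A + B - 8C = 29.
Subtracting the first from the second: A + 6C = -6.
Subtracting the second from the third: A - 12C = 30.
Solving: C = -2, A = 6, then B = -5.
Therefore g_6 = 36 + (-5) + (-2)·64 = -97.

-97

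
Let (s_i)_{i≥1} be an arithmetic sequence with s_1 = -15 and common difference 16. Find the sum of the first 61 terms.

28365

s_i = -15 + (i - 1)·16.
s_{61} = 945; S = 61·(-15 + 945)/2 = 28365.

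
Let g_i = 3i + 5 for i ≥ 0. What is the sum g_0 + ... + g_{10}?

Over i = 0..10: Σi = 55.
Total = (3)·55 + (5)·11 = 220.

220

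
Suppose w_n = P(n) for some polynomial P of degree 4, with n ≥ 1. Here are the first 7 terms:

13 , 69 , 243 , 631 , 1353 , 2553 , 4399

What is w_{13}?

41473

1st diffs: 56, 174, 388, 722, 1200, 1846.
2nd diffs: 118, 214, 334, 478, 646.
3rd diffs: 96, 120, 144, 168.
4th diffs: 24, 24, 24 (constant).
Newton forward-difference form: w_n = 13 + 56·C(n-1,1) + 118·C(n-1,2) + 96·C(n-1,3) + 24·C(n-1,4).
At n = 13: n-1 = 12, so w_{13} = 13 + 672 + 7788 + 21120 + 11880 = 41473.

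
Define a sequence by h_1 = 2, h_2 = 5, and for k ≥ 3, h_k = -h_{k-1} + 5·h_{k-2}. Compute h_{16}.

1519220

Step forward from the initial values:
h_3 = 5, h_4 = 20, h_5 = 5, …, h_{13} = -66670, h_{14} = 197645, h_{15} = -530995, h_{16} = 1519220.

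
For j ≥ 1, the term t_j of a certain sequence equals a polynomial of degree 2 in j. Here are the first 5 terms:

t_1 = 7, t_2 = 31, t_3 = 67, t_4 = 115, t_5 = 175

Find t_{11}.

1st diffs: 24, 36, 48, 60.
2nd diffs: 12, 12, 12 (constant).
So t_j = 6j^2 + 6j - 5.
Evaluating at j = 11 gives t_{11} = 787.

787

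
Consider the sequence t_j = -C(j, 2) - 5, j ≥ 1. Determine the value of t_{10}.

-50

C(10, 2) = 45, so t_{10} = -50.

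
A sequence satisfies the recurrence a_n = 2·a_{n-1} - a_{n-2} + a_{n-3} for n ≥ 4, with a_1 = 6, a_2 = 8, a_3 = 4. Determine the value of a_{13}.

Iterate the recurrence:
a_4 = 6;  a_5 = 16;  a_6 = 30;  a_7 = 50;  a_8 = 86;  a_9 = 152;  a_{10} = 268;  a_{11} = 470;  a_{12} = 824;  a_{13} = 1446.

1446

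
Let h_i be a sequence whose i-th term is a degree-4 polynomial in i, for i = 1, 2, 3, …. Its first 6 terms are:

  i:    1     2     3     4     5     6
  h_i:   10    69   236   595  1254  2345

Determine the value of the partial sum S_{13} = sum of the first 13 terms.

1st diffs: 59, 167, 359, 659, 1091.
2nd diffs: 108, 192, 300, 432.
3rd diffs: 84, 108, 132.
4th diffs: 24, 24 (constant).
So h_i = i^4 + 4i^3 + 5i^2 + i - 1.
Continuing: …, 4024, 6471, 9890, 14509, …, h_{13} = 38206.
Summing i = 1..13 (13 terms) gives 126568.

126568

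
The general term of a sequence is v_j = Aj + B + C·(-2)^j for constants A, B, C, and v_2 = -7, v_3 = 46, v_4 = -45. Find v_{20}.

-4194205

The three given values yield: 2A + B + 4C = -7; 3A + B - 8C = 46; 4A + B + 16C = -45.
Subtracting the first from the second: A - 12C = 53.
Subtracting the second from the third: A + 24C = -91.
Solving: C = -4, A = 5, then B = -1.
Hence v_{20} = 5·20 + (-1) + (-4)·1048576 = -4194205.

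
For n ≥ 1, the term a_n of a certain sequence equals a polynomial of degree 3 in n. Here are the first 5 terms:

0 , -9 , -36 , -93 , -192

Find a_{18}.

1st diffs: -9, -27, -57, -99.
2nd diffs: -18, -30, -42.
3rd diffs: -12, -12 (constant).
Newton forward-difference form: a_n = (-9)·C(n-1,1) + (-18)·C(n-1,2) + (-12)·C(n-1,3).
At n = 18: n-1 = 17, so a_{18} = -153 - 2448 - 8160 = -10761.

-10761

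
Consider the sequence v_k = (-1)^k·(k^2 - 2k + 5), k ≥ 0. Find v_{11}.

-104

(-1)^11 = -1; k^2 - 2k + 5 at k=11 is 104; so v_{11} = -104.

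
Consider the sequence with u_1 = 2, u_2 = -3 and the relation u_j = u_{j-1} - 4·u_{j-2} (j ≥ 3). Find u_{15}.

43285

Compute successive terms:
u_3 = -11;  u_4 = 1;  u_5 = 45;  …;  u_{12} = -5407;  u_{13} = -7219;  u_{14} = 14409;  u_{15} = 43285.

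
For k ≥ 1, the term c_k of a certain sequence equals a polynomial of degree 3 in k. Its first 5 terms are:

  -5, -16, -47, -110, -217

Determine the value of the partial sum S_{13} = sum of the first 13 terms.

1st diffs: -11, -31, -63, -107.
2nd diffs: -20, -32, -44.
3rd diffs: -12, -12 (constant).
Newton forward-difference form: c_k = -5 + (-11)·C(k-1,1) + (-20)·C(k-1,2) + (-12)·C(k-1,3).
Continuing: …, -380, -611, -922, -1325, …, c_{13} = -4097.
Summing k = 1..13 (13 terms) gives -15223.

-15223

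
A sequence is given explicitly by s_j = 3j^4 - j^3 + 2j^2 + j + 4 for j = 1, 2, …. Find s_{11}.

s_{11} = 3·11^4 - 1·11^3 + 2·11^2 + 1·11 + 4 = 42849.

42849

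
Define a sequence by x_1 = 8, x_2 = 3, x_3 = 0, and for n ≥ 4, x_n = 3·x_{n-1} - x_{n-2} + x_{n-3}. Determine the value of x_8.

Compute successive terms:
x_4 = 5; x_5 = 18; x_6 = 49; x_7 = 134; x_8 = 371.

371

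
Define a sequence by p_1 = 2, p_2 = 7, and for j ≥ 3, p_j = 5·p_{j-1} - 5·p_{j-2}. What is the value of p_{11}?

728125

Iterate the recurrence:
p_3 = 25  p_4 = 90  p_5 = 325  p_6 = 1175  p_7 = 4250  p_8 = 15375  p_9 = 55625  p_{10} = 201250  p_{11} = 728125.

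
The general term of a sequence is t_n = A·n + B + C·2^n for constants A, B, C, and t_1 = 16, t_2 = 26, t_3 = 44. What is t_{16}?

Plug in n = 1, 2, 3: A + B + 2C = 16; 2A + B + 4C = 26; 3A + B + 8C = 44.
Subtracting the first from the second: A + 2C = 10.
Subtracting the second from the third: A + 4C = 18.
Solving: C = 4, A = 2, then B = 6.
So t_n = 2·n + 6 + 4·2^n; at n=16 this is 262182.

262182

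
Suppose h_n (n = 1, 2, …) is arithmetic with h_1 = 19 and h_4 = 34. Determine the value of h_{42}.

Common difference d = (34 - 19) / (4 - 1) = 5.
h_n = 19 + (n - 1)·5.
h_{42} = 19 + 41·5 = 224.

224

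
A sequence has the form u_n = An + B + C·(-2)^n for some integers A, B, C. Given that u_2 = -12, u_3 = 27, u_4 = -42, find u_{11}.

6171

Write the equations: 2A + B + 4C = -12; 3A + B - 8C = 27; 4A + B + 16C = -42.
Subtracting the first from the second: A - 12C = 39.
Subtracting the second from the third: A + 24C = -69.
Solving: C = -3, A = 3, then B = -6.
So u_n = 3·n + (-6) + (-3)·(-2)^n; at n=11 this is 6171.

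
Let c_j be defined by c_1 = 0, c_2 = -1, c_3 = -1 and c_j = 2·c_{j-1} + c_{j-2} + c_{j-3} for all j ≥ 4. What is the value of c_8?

Step forward from the initial values:
c_4 = -3, c_5 = -8, c_6 = -20, c_7 = -51, c_8 = -130.

-130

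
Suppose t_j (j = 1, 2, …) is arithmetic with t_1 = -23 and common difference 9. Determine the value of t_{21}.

157

t_j = -23 + (j - 1)·9.
t_{21} = -23 + 20·9 = 157.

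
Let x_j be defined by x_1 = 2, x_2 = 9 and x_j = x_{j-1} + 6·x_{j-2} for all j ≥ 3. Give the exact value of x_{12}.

461811

Applying the relation repeatedly:
x_3 = 21  x_4 = 75  x_5 = 201  x_6 = 651  x_7 = 1857  x_8 = 5763  x_9 = 16905  x_{10} = 51483  x_{11} = 152913  x_{12} = 461811.
(Characteristic roots are 3 and -2.)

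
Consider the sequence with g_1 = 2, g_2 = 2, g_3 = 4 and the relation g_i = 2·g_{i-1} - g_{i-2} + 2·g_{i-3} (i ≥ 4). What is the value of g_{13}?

4916

g_4 = 10;  g_5 = 20;  g_6 = 38;  g_7 = 76;  g_8 = 154;  g_9 = 308;  g_{10} = 614;  g_{11} = 1228;  g_{12} = 2458;  g_{13} = 4916.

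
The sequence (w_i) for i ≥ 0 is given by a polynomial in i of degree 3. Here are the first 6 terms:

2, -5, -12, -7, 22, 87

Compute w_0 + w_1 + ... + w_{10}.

3597

1st diffs: -7, -7, 5, 29, 65.
2nd diffs: 0, 12, 24, 36.
3rd diffs: 12, 12, 12 (constant).
Newton forward-difference form: w_i = 2 + (-7)·C(i,1) + 12·C(i,3).
Continuing: …, 200, 373, 618, 947, …, w_{10} = 1372.
Summing i = 0..10 (11 terms) gives 3597.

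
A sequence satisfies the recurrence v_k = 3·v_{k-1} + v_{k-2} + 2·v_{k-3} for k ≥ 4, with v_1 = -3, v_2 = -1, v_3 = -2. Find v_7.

-507

Step forward from the initial values:
v_4 = -13, v_5 = -43, v_6 = -146, v_7 = -507.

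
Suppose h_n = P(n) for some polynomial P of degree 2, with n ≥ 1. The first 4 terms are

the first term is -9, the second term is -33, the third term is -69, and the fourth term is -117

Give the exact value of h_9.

-537

1st diffs: -24, -36, -48.
2nd diffs: -12, -12 (constant).
Newton forward-difference form: h_n = -9 + (-24)·C(n-1,1) + (-12)·C(n-1,2).
At n = 9: n-1 = 8, so h_9 = -9 - 192 - 336 = -537.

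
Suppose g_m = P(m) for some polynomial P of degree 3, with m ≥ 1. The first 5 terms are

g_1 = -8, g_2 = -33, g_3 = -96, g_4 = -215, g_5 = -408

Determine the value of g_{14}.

1st diffs: -25, -63, -119, -193.
2nd diffs: -38, -56, -74.
3rd diffs: -18, -18 (constant).
So g_m = -3m^3 - m^2 - m - 3.
Evaluating at m = 14 gives g_{14} = -8445.

-8445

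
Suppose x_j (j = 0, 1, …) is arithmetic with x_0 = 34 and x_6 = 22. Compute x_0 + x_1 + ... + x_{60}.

Common difference d = (22 - 34) / (6 - 0) = -2.
x_j = 34 + (j - 0)·(-2).
x_{60} = -86; S = 61·(34 + (-86))/2 = -1586.

-1586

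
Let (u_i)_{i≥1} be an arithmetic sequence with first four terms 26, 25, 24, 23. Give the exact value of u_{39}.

Common difference d = -1.
u_i = 26 + (i - 1)·(-1).
u_{39} = 26 + 38·(-1) = -12.

-12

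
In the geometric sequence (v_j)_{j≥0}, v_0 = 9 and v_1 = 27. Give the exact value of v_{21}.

Common ratio r = 3.
v_j = 9·3^(j-0).
v_{21} = 9·3^21 = 94143178827.

94143178827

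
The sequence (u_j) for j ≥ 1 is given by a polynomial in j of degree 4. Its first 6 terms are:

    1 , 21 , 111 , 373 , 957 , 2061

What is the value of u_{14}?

1st diffs: 20, 90, 262, 584, 1104.
2nd diffs: 70, 172, 322, 520.
3rd diffs: 102, 150, 198.
4th diffs: 48, 48 (constant).
So u_j = 2j^4 - 3j^3 + 3j^2 + 2j - 3.
Evaluating at j = 14 gives u_{14} = 69213.

69213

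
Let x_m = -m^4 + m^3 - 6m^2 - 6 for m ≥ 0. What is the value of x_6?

-1302

x_6 = -1·6^4 + 1·6^3 - 6·6^2 - 6 = -1302.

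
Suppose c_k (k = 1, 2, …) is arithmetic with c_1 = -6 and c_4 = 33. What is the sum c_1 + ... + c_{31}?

Common difference d = (33 - (-6)) / (4 - 1) = 13.
c_k = -6 + (k - 1)·13.
c_{31} = 384; S = 31·(-6 + 384)/2 = 5859.

5859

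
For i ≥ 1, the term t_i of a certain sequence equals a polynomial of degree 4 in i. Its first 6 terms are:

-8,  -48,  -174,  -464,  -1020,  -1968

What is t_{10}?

-13040

1st diffs: -40, -126, -290, -556, -948.
2nd diffs: -86, -164, -266, -392.
3rd diffs: -78, -102, -126.
4th diffs: -24, -24 (constant).
So t_i = -i^4 - 3i^3 - 4i.
Evaluating at i = 10 gives t_{10} = -13040.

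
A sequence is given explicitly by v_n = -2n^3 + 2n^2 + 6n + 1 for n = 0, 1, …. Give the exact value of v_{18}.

v_{18} = -2·18^3 + 2·18^2 + 6·18 + 1 = -10907.

-10907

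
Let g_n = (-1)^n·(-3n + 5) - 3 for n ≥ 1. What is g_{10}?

-28

(-1)^10 = 1; -3n + 5 at n=10 is -25; so g_{10} = -28.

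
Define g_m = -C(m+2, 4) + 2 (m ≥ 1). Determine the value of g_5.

-33

C(7, 4) = 35, so g_5 = -33.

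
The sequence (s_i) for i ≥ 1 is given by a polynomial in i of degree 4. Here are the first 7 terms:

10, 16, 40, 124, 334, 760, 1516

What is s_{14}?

30664

1st diffs: 6, 24, 84, 210, 426, 756.
2nd diffs: 18, 60, 126, 216, 330.
3rd diffs: 42, 66, 90, 114.
4th diffs: 24, 24, 24 (constant).
Newton forward-difference form: s_i = 10 + 6·C(i-1,1) + 18·C(i-1,2) + 42·C(i-1,3) + 24·C(i-1,4).
At i = 14: i-1 = 13, so s_{14} = 10 + 78 + 1404 + 12012 + 17160 = 30664.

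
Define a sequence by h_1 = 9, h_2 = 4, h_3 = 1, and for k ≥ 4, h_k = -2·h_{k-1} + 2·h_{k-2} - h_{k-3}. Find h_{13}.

h_4 = -3;  h_5 = 4;  h_6 = -15;  h_7 = 41;  h_8 = -116;  h_9 = 329;  h_{10} = -931;  h_{11} = 2636;  h_{12} = -7463;  h_{13} = 21129.

21129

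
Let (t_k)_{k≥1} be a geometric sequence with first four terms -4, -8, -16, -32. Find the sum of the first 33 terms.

Common ratio r = 2.
t_k = (-4)·2^(k-1).
S = (-4)·(2^33 - 1)/(2 - 1) = (-4)·(8589934592 - 1)/(1) = -34359738364.

-34359738364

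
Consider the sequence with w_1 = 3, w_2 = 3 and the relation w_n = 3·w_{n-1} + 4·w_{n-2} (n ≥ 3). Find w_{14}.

Compute successive terms:
w_3 = 21, w_4 = 75, w_5 = 309, …, w_{11} = 1258293, w_{12} = 5033163, w_{13} = 20132661, w_{14} = 80530635.
(Characteristic roots are 4 and -1.)

80530635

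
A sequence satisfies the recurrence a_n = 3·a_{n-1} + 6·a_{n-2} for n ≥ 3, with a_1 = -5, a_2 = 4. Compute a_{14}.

-106298406

a_3 = -18  a_4 = -30  a_5 = -198  …  a_{11} = -1271862  a_{12} = -5560326  a_{13} = -24312150  a_{14} = -106298406.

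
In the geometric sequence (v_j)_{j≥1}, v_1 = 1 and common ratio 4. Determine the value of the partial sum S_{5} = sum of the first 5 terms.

341

v_j = 1·4^(j-1).
S = 1·(4^5 - 1)/(4 - 1) = 1·(1024 - 1)/(3) = 341.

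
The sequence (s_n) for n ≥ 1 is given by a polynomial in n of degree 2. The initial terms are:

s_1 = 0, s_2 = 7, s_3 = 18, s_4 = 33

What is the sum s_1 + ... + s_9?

1st diffs: 7, 11, 15.
2nd diffs: 4, 4 (constant).
So s_n = 2n^2 + n - 3.
Continuing: …, 52, 75, 102, 133, …, s_9 = 168.
Summing n = 1..9 (9 terms) gives 588.

588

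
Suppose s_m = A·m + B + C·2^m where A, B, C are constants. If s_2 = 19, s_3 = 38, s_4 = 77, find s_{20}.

5242861

Write the equations: 2A + B + 4C = 19; 3A + B + 8C = 38; 4A + B + 16C = 77.
Subtracting the first from the second: A + 4C = 19.
Subtracting the second from the third: A + 8C = 39.
Solving: C = 5, A = -1, then B = 1.
So s_m = -1·m + 1 + 5·2^m; at m=20 this is 5242861.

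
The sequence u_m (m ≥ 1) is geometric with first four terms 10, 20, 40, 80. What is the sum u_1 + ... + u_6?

Common ratio r = 2.
u_m = 10·2^(m-1).
S = 10·(2^6 - 1)/(2 - 1) = 10·(64 - 1)/(1) = 630.

630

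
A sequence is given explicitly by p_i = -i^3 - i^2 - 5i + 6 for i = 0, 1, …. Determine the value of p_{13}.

p_{13} = -1·13^3 - 1·13^2 - 5·13 + 6 = -2425.

-2425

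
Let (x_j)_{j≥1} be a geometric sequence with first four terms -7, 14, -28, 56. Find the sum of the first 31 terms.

-5010795181

Common ratio r = -2.
x_j = (-7)·(-2)^(j-1).
S = (-7)·((-2)^31 - 1)/(-2 - 1) = (-7)·(-2147483648 - 1)/(-3) = -5010795181.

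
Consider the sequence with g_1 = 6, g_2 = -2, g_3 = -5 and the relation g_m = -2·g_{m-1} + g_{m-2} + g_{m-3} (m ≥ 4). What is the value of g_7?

-179

Applying the relation repeatedly:
g_4 = 14, g_5 = -35, g_6 = 79, g_7 = -179.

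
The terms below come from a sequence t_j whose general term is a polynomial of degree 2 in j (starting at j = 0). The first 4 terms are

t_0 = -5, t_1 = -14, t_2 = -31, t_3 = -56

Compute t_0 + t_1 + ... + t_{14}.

-4660

1st diffs: -9, -17, -25.
2nd diffs: -8, -8 (constant).
So t_j = -4j^2 - 5j - 5.
Continuing: …, -89, -130, -179, -236, …, t_{14} = -859.
Summing j = 0..14 (15 terms) gives -4660.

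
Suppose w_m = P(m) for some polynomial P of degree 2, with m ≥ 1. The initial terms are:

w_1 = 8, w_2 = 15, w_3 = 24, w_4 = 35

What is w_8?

1st diffs: 7, 9, 11.
2nd diffs: 2, 2 (constant).
Newton forward-difference form: w_m = 8 + 7·C(m-1,1) + 2·C(m-1,2).
At m = 8: m-1 = 7, so w_8 = 8 + 49 + 42 = 99.

99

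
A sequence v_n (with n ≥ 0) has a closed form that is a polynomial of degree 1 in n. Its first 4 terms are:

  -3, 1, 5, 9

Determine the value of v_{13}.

1st diffs: 4, 4, 4 (constant).
So v_n = 4n - 3.
Evaluating at n = 13 gives v_{13} = 49.

49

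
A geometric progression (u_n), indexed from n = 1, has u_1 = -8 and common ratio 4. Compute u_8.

-131072

u_n = (-8)·4^(n-1).
u_8 = (-8)·4^7 = -131072.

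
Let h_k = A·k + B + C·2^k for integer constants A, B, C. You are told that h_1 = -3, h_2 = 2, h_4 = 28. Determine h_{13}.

At k = 1, 2, 4: A + B + 2C = -3; 2A + B + 4C = 2; 4A + B + 16C = 28.
Subtracting the first from the second: A + 2C = 5.
Subtracting the second from the third: 2A + 12C = 26.
Solving: C = 2, A = 1, then B = -8.
So h_k = 1·k + (-8) + 2·2^k; at k=13 this is 16389.

16389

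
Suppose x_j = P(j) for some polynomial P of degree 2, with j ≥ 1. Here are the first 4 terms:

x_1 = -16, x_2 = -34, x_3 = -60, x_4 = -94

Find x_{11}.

-556

1st diffs: -18, -26, -34.
2nd diffs: -8, -8 (constant).
So x_j = -4j^2 - 6j - 6.
Evaluating at j = 11 gives x_{11} = -556.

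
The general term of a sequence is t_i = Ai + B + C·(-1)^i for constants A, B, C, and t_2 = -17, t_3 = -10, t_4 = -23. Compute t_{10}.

At i = 2, 3, 4: 2A + B + C = -17; 3A + B - C = -10; 4A + B + C = -23.
Subtracting the first from the second: A - 2C = 7.
Subtracting the second from the third: A + 2C = -13.
Solving: C = -5, A = -3, then B = -6.
Therefore t_{10} = -30 + (-6) + (-5)·1 = -41.

-41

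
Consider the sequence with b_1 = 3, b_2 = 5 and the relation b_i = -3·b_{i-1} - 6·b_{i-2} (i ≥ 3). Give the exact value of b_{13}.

Iterate the recurrence:
b_3 = -33; b_4 = 69; b_5 = -9; …; b_{10} = 17901; b_{11} = -33777; b_{12} = -6075; b_{13} = 220887.

220887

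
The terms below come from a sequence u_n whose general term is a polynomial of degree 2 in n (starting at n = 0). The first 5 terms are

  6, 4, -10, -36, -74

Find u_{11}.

-676

1st diffs: -2, -14, -26, -38.
2nd diffs: -12, -12, -12 (constant).
Newton forward-difference form: u_n = 6 + (-2)·C(n,1) + (-12)·C(n,2).
At n = 11: n = 11, so u_{11} = 6 - 22 - 660 = -676.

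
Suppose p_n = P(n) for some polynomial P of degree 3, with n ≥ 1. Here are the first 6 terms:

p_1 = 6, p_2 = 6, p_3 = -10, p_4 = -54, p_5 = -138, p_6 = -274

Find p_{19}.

1st diffs: 0, -16, -44, -84, -136.
2nd diffs: -16, -28, -40, -52.
3rd diffs: -12, -12, -12 (constant).
Newton forward-difference form: p_n = 6 + (-16)·C(n-1,2) + (-12)·C(n-1,3).
At n = 19: n-1 = 18, so p_{19} = 6 - 2448 - 9792 = -12234.

-12234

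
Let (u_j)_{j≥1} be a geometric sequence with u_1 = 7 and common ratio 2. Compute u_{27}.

u_j = 7·2^(j-1).
u_{27} = 7·2^26 = 469762048.

469762048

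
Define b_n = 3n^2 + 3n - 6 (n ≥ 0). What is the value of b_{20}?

b_{20} = 3·20^2 + 3·20 - 6 = 1254.

1254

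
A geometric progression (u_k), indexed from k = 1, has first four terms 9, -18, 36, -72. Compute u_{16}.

-294912

Common ratio r = -2.
u_k = 9·(-2)^(k-1).
u_{16} = 9·(-2)^15 = -294912.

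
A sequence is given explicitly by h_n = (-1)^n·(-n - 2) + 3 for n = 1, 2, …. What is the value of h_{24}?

(-1)^24 = 1; -n - 2 at n=24 is -26; so h_{24} = -23.

-23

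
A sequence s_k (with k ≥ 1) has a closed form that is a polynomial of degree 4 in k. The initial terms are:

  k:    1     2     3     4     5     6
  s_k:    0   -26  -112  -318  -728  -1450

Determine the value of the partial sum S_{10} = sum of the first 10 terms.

-27018

1st diffs: -26, -86, -206, -410, -722.
2nd diffs: -60, -120, -204, -312.
3rd diffs: -60, -84, -108.
4th diffs: -24, -24 (constant).
So s_k = -k^4 - 5k^2 + 4k + 2.
Continuing: -2616, -4382, -6928, -10458.
Summing k = 1..10 (10 terms) gives -27018.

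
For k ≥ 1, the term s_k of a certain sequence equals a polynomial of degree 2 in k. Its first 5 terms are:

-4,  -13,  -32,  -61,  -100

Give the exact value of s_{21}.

-2084

1st diffs: -9, -19, -29, -39.
2nd diffs: -10, -10, -10 (constant).
Newton forward-difference form: s_k = -4 + (-9)·C(k-1,1) + (-10)·C(k-1,2).
At k = 21: k-1 = 20, so s_{21} = -4 - 180 - 1900 = -2084.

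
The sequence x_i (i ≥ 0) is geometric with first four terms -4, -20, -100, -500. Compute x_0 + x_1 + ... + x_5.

-15624

Common ratio r = 5.
x_i = (-4)·5^(i-0).
S = (-4)·(5^6 - 1)/(5 - 1) = (-4)·(15625 - 1)/(4) = -15624.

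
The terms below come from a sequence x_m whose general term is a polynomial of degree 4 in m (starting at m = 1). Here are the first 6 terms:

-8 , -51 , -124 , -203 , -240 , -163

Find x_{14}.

1st diffs: -43, -73, -79, -37, 77.
2nd diffs: -30, -6, 42, 114.
3rd diffs: 24, 48, 72.
4th diffs: 24, 24 (constant).
So x_m = m^4 - 6m^3 - 4m^2 - 4m + 5.
Evaluating at m = 14 gives x_{14} = 21117.

21117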